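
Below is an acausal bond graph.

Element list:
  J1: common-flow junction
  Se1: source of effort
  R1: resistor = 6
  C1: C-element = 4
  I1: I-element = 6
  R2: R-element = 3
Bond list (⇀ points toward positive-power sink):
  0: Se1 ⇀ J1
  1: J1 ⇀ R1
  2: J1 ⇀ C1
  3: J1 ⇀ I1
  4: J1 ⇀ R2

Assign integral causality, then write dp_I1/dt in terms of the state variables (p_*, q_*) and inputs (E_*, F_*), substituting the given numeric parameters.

bond 0 stroke→J1  (Se1 (Se) sets effort on bond)
bond 2 stroke→J1  (prefer integral on C1)
bond 3 stroke→I1  (I1 integral (f out))
bond 1 stroke→J1  (J1: bond 3 brought flow, rest push out)
bond 4 stroke→J1  (1-jn J1 has f-setter on 3)

dp_I1/dt = E_Se1 - 3*p_I1/2 - q_C1/4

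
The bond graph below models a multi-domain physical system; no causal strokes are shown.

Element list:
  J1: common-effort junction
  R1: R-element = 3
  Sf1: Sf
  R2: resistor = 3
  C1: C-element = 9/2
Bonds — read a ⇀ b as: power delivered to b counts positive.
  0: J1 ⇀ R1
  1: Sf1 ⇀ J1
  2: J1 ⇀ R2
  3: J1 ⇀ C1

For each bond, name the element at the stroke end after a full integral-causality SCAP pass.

#0 →R1
#1 →Sf1
#2 →R2
#3 →J1

β1 →Sf1  (Sf1 fixes flow; stroke at Sf1)
β3 →J1  (C1 integral (e out))
β0 →R1  (J1 effort already set via bond 3)
β2 →R2  (0-jn J1 has e-setter on 3)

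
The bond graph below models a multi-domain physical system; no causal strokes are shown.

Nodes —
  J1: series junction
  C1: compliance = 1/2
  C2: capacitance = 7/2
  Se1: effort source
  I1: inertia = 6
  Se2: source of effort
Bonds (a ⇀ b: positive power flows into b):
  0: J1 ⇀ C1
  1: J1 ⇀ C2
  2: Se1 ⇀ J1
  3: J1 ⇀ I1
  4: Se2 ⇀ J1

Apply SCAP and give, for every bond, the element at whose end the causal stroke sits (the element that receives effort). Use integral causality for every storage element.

β2 stroke→J1  (Se1 fixes effort; stroke away)
β4 stroke→J1  (Se2 fixes effort; stroke away)
β0 stroke→J1  (C1: C, integral causality)
β1 stroke→J1  (C2 integral (e out))
β3 stroke→I1  (J1: last free bond brings flow in)

b0 |J1
b1 |J1
b2 |J1
b3 |I1
b4 |J1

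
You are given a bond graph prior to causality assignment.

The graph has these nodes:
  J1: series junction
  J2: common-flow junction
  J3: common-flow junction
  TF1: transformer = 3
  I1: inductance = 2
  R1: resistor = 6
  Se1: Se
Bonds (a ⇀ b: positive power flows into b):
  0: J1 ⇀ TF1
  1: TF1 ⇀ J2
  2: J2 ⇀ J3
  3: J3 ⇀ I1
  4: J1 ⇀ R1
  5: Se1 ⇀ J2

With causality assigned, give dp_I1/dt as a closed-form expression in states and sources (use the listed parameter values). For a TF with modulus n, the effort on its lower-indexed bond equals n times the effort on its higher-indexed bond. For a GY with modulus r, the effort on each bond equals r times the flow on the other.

β5 stroke at J2  (Se1: effort source, stroke at far end)
β3 stroke at I1  (I1: I, integral causality)
β2 stroke at J3  (J3 flow already set via bond 3)
β1 stroke at J2  (common-f at J2 fixed by 2)
β0 stroke at TF1  (through TF1, causality passes straight; one stroke at TF1)
β4 stroke at J1  (J1 flow already set via bond 0)

dp_I1/dt = E_Se1 - p_I1/3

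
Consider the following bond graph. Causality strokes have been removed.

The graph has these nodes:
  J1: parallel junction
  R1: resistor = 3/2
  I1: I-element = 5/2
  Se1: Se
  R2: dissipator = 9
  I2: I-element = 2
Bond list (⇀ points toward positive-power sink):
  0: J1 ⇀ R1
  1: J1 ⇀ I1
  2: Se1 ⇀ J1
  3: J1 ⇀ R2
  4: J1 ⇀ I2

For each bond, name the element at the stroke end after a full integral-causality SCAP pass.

β0 →R1
β1 →I1
β2 →J1
β3 →R2
β4 →I2

#2 →J1  (Se1 (Se) sets effort on bond)
#0 →R1  (0-jn J1 has e-setter on 2)
#1 →I1  (J1 effort already set via bond 2)
#3 →R2  (J1: bond 2 brought effort, rest push out)
#4 →I2  (J1 effort already set via bond 2)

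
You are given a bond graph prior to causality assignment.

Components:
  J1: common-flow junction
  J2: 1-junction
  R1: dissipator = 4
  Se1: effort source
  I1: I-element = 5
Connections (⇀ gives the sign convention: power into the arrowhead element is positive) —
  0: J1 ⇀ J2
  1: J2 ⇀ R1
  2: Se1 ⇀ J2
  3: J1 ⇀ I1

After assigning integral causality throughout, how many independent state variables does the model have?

#2 |J2  (source Se1 imposes e)
#3 |I1  (I1 integral (f out))
#0 |J1  (1-jn J1 has f-setter on 3)
#1 |J2  (1-jn J2 has f-setter on 0)

1  (I1 all integral)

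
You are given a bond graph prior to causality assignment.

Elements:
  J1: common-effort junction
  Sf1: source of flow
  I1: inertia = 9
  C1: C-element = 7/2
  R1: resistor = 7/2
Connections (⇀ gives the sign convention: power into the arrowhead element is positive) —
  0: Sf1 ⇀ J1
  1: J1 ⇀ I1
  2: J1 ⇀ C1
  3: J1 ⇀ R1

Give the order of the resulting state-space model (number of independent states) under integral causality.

b0 stroke→Sf1  (Sf1: flow source, stroke at near end)
b1 stroke→I1  (prefer integral on I1)
b2 stroke→J1  (prefer integral on C1)
b3 stroke→R1  (J1 effort already set via bond 2)

2  (C1, I1 all integral)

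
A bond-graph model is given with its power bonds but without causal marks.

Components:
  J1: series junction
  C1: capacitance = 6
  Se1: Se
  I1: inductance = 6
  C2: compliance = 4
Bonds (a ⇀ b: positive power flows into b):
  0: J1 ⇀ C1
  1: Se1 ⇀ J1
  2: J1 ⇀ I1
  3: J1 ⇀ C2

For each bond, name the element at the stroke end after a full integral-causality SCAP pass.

bond 1 stroke→J1  (source Se1 imposes e)
bond 0 stroke→J1  (C1: C, integral causality)
bond 2 stroke→I1  (I1 integral (f out))
bond 3 stroke→J1  (1-jn J1 has f-setter on 2)

#0 stroke→J1
#1 stroke→J1
#2 stroke→I1
#3 stroke→J1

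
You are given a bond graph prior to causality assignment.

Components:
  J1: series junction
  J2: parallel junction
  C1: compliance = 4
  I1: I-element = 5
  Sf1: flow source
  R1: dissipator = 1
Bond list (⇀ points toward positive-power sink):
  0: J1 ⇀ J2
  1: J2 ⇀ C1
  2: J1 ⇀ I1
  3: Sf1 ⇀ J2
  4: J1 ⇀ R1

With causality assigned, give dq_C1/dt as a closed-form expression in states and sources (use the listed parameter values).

b3 stroke at Sf1  (Sf1 fixes flow; stroke at Sf1)
b1 stroke at J2  (prefer integral on C1)
b0 stroke at J1  (common-e at J2 fixed by 1)
b2 stroke at I1  (I1 outputs flow p/I1)
b4 stroke at J1  (J1 flow already set via bond 2)

dq_C1/dt = F_Sf1 + p_I1/5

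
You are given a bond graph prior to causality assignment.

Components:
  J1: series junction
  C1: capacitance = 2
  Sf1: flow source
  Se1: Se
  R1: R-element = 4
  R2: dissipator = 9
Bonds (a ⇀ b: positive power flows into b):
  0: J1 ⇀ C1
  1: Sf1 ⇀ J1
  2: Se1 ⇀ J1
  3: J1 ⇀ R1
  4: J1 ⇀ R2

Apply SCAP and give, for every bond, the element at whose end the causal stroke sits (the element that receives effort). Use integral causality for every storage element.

#0 |J1
#1 |Sf1
#2 |J1
#3 |J1
#4 |J1

bond 1 →Sf1  (Sf1 fixes flow; stroke at Sf1)
bond 2 →J1  (Se1: effort source, stroke at far end)
bond 0 →J1  (1-jn J1 has f-setter on 1)
bond 3 →J1  (J1: bond 1 brought flow, rest push out)
bond 4 →J1  (J1 flow already set via bond 1)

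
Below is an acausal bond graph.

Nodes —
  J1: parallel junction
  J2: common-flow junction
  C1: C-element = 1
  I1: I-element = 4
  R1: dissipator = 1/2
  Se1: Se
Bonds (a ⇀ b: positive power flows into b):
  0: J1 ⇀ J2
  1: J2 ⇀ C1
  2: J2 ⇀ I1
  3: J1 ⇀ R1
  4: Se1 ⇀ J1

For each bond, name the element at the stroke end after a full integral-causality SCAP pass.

b4 stroke→J1  (Se1 fixes effort; stroke away)
b0 stroke→J2  (common-e at J1 fixed by 4)
b3 stroke→R1  (J1 effort already set via bond 4)
b1 stroke→J2  (C1: C, integral causality)
b2 stroke→I1  (J2 needs exactly one f-in)

b0 →J2
b1 →J2
b2 →I1
b3 →R1
b4 →J1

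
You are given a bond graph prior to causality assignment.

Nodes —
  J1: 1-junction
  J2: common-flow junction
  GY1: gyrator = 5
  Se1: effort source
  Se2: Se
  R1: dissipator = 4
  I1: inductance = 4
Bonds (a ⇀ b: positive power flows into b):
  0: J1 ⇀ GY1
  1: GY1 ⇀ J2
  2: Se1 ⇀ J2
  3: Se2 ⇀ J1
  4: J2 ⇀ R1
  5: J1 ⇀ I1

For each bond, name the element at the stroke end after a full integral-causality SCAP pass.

β0 stroke at J1
β1 stroke at J2
β2 stroke at J2
β3 stroke at J1
β4 stroke at R1
β5 stroke at I1

b2 |J2  (source Se1 imposes e)
b3 |J1  (source Se2 imposes e)
b5 |I1  (I1: I, integral causality)
b0 |J1  (common-f at J1 fixed by 5)
b1 |J2  (GY1: gyrator matches bond 0)
b4 |R1  (J2 needs exactly one f-in)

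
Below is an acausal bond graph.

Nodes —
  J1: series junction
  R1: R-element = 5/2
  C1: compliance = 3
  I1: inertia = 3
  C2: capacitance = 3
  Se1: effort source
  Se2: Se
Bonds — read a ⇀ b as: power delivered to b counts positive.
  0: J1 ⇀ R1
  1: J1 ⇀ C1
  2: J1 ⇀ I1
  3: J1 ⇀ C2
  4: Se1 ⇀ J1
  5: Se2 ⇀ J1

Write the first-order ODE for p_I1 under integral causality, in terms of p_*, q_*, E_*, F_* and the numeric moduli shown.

dp_I1/dt = E_Se1 + E_Se2 - 5*p_I1/6 - q_C1/3 - q_C2/3

b4 stroke at J1  (source Se1 imposes e)
b5 stroke at J1  (Se2: effort source, stroke at far end)
b1 stroke at J1  (prefer integral on C1)
b2 stroke at I1  (I1: I, integral causality)
b0 stroke at J1  (1-jn J1 has f-setter on 2)
b3 stroke at J1  (common-f at J1 fixed by 2)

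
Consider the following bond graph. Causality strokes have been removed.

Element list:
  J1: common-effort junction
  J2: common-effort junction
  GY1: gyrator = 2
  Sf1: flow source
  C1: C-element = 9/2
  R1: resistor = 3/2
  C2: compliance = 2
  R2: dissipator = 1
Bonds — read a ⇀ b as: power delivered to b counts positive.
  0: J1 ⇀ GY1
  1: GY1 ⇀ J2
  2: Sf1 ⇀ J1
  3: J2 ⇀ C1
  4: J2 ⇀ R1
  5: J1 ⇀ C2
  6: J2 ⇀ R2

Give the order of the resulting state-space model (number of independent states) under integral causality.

bond 2 stroke→Sf1  (Sf1 (Sf) sets flow on bond)
bond 3 stroke→J2  (C1 integral (e out))
bond 1 stroke→GY1  (J2: bond 3 brought effort, rest push out)
bond 4 stroke→R1  (J2 effort already set via bond 3)
bond 6 stroke→R2  (J2: bond 3 brought effort, rest push out)
bond 0 stroke→GY1  (through GY1, causality inverts; strokes same side of GY1)
bond 5 stroke→J1  (J1: last free bond brings effort in)

2  (C1, C2 all integral)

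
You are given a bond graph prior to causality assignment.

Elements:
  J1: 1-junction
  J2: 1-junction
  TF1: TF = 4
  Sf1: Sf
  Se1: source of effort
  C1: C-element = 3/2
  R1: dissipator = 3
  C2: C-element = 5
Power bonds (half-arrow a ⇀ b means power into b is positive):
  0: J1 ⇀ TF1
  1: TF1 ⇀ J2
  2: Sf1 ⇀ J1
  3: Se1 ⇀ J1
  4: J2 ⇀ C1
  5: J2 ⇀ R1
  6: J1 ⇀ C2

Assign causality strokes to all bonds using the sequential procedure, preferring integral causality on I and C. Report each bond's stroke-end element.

β2 stroke→Sf1  (source Sf1 imposes f)
β3 stroke→J1  (Se1: effort source, stroke at far end)
β0 stroke→J1  (J1 flow already set via bond 2)
β6 stroke→J1  (common-f at J1 fixed by 2)
β1 stroke→TF1  (TF1 one-in-one-out from 0)
β4 stroke→J2  (1-jn J2 has f-setter on 1)
β5 stroke→J2  (1-jn J2 has f-setter on 1)

β0 |J1
β1 |TF1
β2 |Sf1
β3 |J1
β4 |J2
β5 |J2
β6 |J1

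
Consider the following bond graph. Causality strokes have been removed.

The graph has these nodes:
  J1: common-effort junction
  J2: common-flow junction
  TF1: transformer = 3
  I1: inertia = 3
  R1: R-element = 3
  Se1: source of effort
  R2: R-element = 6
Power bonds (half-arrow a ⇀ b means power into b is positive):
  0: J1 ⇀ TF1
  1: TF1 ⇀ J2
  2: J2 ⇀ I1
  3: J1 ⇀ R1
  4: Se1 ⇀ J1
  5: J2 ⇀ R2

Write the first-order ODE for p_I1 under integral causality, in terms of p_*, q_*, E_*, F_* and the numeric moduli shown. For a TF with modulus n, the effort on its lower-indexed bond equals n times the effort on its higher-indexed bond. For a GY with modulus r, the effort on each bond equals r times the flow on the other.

dp_I1/dt = E_Se1/3 - 2*p_I1

bond 4 stroke→J1  (Se1 (Se) sets effort on bond)
bond 0 stroke→TF1  (common-e at J1 fixed by 4)
bond 3 stroke→R1  (0-jn J1 has e-setter on 4)
bond 1 stroke→J2  (TF1: transformer flips bond 0)
bond 2 stroke→I1  (I1: I, integral causality)
bond 5 stroke→J2  (common-f at J2 fixed by 2)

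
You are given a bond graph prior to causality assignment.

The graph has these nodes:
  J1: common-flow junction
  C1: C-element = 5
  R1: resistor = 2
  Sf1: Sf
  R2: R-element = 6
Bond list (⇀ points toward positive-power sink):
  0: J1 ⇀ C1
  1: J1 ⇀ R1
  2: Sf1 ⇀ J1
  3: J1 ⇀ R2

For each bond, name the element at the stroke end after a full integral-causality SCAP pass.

β0 |J1
β1 |J1
β2 |Sf1
β3 |J1

bond 2 stroke at Sf1  (source Sf1 imposes f)
bond 0 stroke at J1  (1-jn J1 has f-setter on 2)
bond 1 stroke at J1  (J1: bond 2 brought flow, rest push out)
bond 3 stroke at J1  (J1: bond 2 brought flow, rest push out)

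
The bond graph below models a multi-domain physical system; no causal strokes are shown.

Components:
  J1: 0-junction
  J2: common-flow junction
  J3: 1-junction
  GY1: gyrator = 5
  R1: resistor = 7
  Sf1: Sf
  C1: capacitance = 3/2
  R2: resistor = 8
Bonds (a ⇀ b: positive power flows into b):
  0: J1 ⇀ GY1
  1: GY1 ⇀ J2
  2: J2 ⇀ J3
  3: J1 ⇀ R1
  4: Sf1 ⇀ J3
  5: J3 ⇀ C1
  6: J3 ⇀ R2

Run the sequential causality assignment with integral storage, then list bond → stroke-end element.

#4 →Sf1  (Sf1: flow source, stroke at near end)
#2 →J3  (J3: bond 4 brought flow, rest push out)
#5 →J3  (J3: bond 4 brought flow, rest push out)
#6 →J3  (J3 flow already set via bond 4)
#1 →J2  (J2 flow already set via bond 2)
#0 →J1  (GY1: gyrator matches bond 1)
#3 →R1  (0-jn J1 has e-setter on 0)

#0 →J1
#1 →J2
#2 →J3
#3 →R1
#4 →Sf1
#5 →J3
#6 →J3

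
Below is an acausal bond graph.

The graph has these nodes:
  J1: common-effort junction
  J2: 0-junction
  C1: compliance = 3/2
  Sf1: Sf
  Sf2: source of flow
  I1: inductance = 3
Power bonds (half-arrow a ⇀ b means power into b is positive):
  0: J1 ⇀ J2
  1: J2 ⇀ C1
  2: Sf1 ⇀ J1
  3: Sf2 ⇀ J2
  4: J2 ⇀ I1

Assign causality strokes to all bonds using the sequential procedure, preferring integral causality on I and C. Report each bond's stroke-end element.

β2 →Sf1  (Sf1 fixes flow; stroke at Sf1)
β3 →Sf2  (Sf2 fixes flow; stroke at Sf2)
β0 →J1  (J1: last free bond brings effort in)
β1 →J2  (C1: C, integral causality)
β4 →I1  (J2: bond 1 brought effort, rest push out)

β0 |J1
β1 |J2
β2 |Sf1
β3 |Sf2
β4 |I1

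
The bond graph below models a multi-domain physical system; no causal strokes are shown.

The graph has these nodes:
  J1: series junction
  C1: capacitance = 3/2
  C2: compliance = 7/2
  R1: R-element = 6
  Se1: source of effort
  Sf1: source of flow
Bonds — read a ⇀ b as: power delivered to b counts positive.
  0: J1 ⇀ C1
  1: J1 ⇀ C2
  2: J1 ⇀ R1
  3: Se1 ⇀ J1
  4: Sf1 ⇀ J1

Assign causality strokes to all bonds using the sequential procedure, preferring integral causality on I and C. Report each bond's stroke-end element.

b0 →J1
b1 →J1
b2 →J1
b3 →J1
b4 →Sf1

b3 stroke→J1  (Se1 (Se) sets effort on bond)
b4 stroke→Sf1  (Sf1: flow source, stroke at near end)
b0 stroke→J1  (J1: bond 4 brought flow, rest push out)
b1 stroke→J1  (J1 flow already set via bond 4)
b2 stroke→J1  (1-jn J1 has f-setter on 4)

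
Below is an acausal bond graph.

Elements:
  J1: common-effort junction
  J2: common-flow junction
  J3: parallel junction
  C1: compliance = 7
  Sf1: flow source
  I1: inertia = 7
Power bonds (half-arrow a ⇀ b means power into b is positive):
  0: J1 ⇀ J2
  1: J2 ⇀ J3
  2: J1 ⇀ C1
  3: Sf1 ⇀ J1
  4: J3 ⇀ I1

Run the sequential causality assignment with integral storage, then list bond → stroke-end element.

#0 |J2
#1 |J3
#2 |J1
#3 |Sf1
#4 |I1

β3 stroke→Sf1  (source Sf1 imposes f)
β2 stroke→J1  (C1 outputs effort q/C1)
β0 stroke→J2  (J1 effort already set via bond 2)
β1 stroke→J3  (only one flow-in slot at J2)
β4 stroke→I1  (0-jn J3 has e-setter on 1)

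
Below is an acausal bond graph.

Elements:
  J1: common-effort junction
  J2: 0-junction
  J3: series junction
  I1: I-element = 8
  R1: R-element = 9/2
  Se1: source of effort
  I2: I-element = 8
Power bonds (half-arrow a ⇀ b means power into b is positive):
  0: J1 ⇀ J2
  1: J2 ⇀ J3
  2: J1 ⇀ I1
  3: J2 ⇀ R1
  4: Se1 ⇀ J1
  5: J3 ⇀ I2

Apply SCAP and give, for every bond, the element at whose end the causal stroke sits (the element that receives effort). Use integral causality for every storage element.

β4 stroke→J1  (Se1 fixes effort; stroke away)
β0 stroke→J2  (0-jn J1 has e-setter on 4)
β2 stroke→I1  (0-jn J1 has e-setter on 4)
β1 stroke→J3  (0-jn J2 has e-setter on 0)
β3 stroke→R1  (J2 effort already set via bond 0)
β5 stroke→I2  (closing 1-jn rule on J3)

β0 stroke at J2
β1 stroke at J3
β2 stroke at I1
β3 stroke at R1
β4 stroke at J1
β5 stroke at I2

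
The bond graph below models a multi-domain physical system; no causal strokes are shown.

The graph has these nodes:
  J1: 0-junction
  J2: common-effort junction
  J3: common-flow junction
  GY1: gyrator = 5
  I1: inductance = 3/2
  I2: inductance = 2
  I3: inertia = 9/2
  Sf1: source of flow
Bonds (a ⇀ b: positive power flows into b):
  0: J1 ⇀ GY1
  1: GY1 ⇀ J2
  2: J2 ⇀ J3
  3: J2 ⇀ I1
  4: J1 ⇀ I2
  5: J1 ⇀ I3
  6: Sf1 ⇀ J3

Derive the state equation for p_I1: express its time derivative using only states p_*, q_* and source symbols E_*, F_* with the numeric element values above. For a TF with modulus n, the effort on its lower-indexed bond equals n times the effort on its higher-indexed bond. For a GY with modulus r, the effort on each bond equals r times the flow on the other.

β6 stroke→Sf1  (Sf1 (Sf) sets flow on bond)
β2 stroke→J3  (common-f at J3 fixed by 6)
β3 stroke→I1  (I1: I, integral causality)
β1 stroke→J2  (J2: last free bond brings effort in)
β0 stroke→J1  (GY1: gyrator matches bond 1)
β4 stroke→I2  (0-jn J1 has e-setter on 0)
β5 stroke→I3  (J1 effort already set via bond 0)

dp_I1/dt = -5*p_I2/2 - 10*p_I3/9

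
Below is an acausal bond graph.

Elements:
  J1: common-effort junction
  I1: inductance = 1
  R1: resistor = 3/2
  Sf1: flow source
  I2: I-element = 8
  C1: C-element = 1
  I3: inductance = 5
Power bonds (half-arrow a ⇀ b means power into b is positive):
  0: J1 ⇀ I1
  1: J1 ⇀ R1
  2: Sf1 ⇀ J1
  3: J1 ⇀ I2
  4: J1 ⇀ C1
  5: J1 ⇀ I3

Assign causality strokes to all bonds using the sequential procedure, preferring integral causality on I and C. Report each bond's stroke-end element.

bond 0 stroke→I1
bond 1 stroke→R1
bond 2 stroke→Sf1
bond 3 stroke→I2
bond 4 stroke→J1
bond 5 stroke→I3

β2 stroke at Sf1  (source Sf1 imposes f)
β0 stroke at I1  (I1 outputs flow p/I1)
β3 stroke at I2  (I2: I, integral causality)
β4 stroke at J1  (prefer integral on C1)
β1 stroke at R1  (0-jn J1 has e-setter on 4)
β5 stroke at I3  (common-e at J1 fixed by 4)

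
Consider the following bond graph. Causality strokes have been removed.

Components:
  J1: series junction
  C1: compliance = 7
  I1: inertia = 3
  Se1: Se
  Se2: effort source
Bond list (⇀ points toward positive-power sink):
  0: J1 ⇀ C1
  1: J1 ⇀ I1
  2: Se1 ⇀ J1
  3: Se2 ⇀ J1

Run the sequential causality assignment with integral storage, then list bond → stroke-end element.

#0 →J1
#1 →I1
#2 →J1
#3 →J1

b2 |J1  (Se1: effort source, stroke at far end)
b3 |J1  (Se2: effort source, stroke at far end)
b0 |J1  (C1 outputs effort q/C1)
b1 |I1  (J1 needs exactly one f-in)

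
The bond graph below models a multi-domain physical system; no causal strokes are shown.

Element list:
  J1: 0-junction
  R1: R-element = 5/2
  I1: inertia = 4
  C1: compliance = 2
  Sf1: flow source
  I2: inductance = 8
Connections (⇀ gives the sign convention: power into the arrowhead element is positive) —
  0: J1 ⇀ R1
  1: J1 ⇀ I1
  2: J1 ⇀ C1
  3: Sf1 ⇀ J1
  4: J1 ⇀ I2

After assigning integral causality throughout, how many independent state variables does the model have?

β3 stroke at Sf1  (Sf1 (Sf) sets flow on bond)
β1 stroke at I1  (prefer integral on I1)
β2 stroke at J1  (C1: C, integral causality)
β0 stroke at R1  (0-jn J1 has e-setter on 2)
β4 stroke at I2  (0-jn J1 has e-setter on 2)

3  (C1, I1, I2 all integral)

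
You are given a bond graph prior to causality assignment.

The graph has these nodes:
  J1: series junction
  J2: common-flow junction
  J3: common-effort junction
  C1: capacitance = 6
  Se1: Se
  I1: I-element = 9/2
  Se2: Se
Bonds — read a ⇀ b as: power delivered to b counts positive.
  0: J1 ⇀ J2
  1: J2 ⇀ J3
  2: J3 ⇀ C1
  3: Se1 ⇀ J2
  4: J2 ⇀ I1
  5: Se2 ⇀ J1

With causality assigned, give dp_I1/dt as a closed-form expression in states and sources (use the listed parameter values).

bond 3 →J2  (Se1: effort source, stroke at far end)
bond 5 →J1  (Se2 (Se) sets effort on bond)
bond 0 →J2  (J1: last free bond brings flow in)
bond 2 →J3  (C1: C, integral causality)
bond 1 →J2  (0-jn J3 has e-setter on 2)
bond 4 →I1  (only one flow-in slot at J2)

dp_I1/dt = E_Se1 + E_Se2 - q_C1/6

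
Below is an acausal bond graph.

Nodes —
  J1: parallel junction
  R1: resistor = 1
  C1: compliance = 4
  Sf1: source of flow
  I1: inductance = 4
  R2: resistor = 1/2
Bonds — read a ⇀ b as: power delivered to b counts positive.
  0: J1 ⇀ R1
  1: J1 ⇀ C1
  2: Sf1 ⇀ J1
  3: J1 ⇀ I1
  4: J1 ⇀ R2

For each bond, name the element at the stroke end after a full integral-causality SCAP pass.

b0 stroke→R1
b1 stroke→J1
b2 stroke→Sf1
b3 stroke→I1
b4 stroke→R2

β2 →Sf1  (source Sf1 imposes f)
β1 →J1  (C1: C, integral causality)
β0 →R1  (common-e at J1 fixed by 1)
β3 →I1  (0-jn J1 has e-setter on 1)
β4 →R2  (J1 effort already set via bond 1)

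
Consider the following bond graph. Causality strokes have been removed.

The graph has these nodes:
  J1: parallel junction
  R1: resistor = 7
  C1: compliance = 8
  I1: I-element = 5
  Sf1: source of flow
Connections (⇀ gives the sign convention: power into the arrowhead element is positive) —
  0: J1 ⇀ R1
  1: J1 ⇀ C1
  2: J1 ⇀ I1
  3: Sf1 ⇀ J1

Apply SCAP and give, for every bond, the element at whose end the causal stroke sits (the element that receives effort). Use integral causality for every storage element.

β3 →Sf1  (source Sf1 imposes f)
β1 →J1  (prefer integral on C1)
β0 →R1  (J1 effort already set via bond 1)
β2 →I1  (common-e at J1 fixed by 1)

b0 →R1
b1 →J1
b2 →I1
b3 →Sf1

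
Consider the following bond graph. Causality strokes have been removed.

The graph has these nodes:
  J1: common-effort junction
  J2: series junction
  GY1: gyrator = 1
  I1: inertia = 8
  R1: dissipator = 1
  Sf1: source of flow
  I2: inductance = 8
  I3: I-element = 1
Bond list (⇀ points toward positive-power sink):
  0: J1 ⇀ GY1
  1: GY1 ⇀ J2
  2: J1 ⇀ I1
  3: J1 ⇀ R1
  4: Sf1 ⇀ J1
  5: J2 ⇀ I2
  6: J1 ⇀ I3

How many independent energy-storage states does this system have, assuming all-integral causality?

3  (I1, I2, I3 all integral)

β4 stroke at Sf1  (Sf1 fixes flow; stroke at Sf1)
β2 stroke at I1  (I1: I, integral causality)
β5 stroke at I2  (I2 integral (f out))
β1 stroke at J2  (J2 flow already set via bond 5)
β0 stroke at J1  (through GY1, causality inverts; strokes same side of GY1)
β3 stroke at R1  (J1: bond 0 brought effort, rest push out)
β6 stroke at I3  (J1 effort already set via bond 0)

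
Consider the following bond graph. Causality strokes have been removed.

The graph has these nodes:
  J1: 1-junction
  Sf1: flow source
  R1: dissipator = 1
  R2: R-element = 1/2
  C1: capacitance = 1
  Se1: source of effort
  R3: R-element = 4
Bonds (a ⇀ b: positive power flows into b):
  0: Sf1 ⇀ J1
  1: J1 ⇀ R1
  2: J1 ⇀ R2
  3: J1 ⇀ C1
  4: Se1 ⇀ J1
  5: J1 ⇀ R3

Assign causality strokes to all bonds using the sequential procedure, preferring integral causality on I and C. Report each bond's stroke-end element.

β0 stroke at Sf1
β1 stroke at J1
β2 stroke at J1
β3 stroke at J1
β4 stroke at J1
β5 stroke at J1

β0 →Sf1  (source Sf1 imposes f)
β4 →J1  (source Se1 imposes e)
β1 →J1  (J1: bond 0 brought flow, rest push out)
β2 →J1  (common-f at J1 fixed by 0)
β3 →J1  (common-f at J1 fixed by 0)
β5 →J1  (1-jn J1 has f-setter on 0)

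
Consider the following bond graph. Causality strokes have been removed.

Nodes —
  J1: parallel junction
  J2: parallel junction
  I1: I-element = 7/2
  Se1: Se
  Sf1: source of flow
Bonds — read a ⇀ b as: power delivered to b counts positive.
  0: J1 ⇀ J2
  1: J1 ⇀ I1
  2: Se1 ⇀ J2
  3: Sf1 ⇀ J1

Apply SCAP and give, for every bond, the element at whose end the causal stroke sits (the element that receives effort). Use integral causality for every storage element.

b2 stroke at J2  (source Se1 imposes e)
b3 stroke at Sf1  (source Sf1 imposes f)
b0 stroke at J1  (0-jn J2 has e-setter on 2)
b1 stroke at I1  (J1 effort already set via bond 0)

bond 0 stroke→J1
bond 1 stroke→I1
bond 2 stroke→J2
bond 3 stroke→Sf1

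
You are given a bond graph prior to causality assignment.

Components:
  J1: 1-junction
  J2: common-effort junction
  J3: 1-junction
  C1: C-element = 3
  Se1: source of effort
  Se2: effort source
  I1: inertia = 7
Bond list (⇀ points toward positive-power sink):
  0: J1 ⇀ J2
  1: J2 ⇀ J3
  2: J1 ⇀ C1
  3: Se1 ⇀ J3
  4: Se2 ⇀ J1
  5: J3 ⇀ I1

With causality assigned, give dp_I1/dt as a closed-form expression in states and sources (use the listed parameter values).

β3 |J3  (Se1: effort source, stroke at far end)
β4 |J1  (Se2 (Se) sets effort on bond)
β2 |J1  (C1: C, integral causality)
β0 |J2  (closing 1-jn rule on J1)
β1 |J3  (common-e at J2 fixed by 0)
β5 |I1  (J3 needs exactly one f-in)

dp_I1/dt = E_Se1 + E_Se2 - q_C1/3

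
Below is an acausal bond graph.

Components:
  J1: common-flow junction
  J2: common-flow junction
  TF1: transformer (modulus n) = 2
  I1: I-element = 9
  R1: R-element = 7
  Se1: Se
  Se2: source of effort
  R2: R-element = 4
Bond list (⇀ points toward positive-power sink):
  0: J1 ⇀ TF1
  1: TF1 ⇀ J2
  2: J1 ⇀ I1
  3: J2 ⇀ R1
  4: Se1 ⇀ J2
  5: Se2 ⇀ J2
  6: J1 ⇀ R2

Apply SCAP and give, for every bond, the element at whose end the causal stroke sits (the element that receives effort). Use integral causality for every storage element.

β4 →J2  (Se1 fixes effort; stroke away)
β5 →J2  (Se2 (Se) sets effort on bond)
β2 →I1  (I1: I, integral causality)
β0 →J1  (J1: bond 2 brought flow, rest push out)
β6 →J1  (common-f at J1 fixed by 2)
β1 →TF1  (TF1 one-in-one-out from 0)
β3 →J2  (J2 flow already set via bond 1)

b0 stroke→J1
b1 stroke→TF1
b2 stroke→I1
b3 stroke→J2
b4 stroke→J2
b5 stroke→J2
b6 stroke→J1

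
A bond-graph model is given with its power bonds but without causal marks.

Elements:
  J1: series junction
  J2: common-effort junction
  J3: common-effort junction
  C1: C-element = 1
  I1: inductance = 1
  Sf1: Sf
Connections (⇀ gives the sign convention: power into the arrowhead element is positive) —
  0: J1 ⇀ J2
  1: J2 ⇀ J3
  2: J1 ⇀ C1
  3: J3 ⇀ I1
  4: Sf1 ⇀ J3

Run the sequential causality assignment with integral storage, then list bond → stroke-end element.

bond 4 →Sf1  (Sf1 (Sf) sets flow on bond)
bond 2 →J1  (C1: C, integral causality)
bond 0 →J2  (J1: last free bond brings flow in)
bond 1 →J3  (0-jn J2 has e-setter on 0)
bond 3 →I1  (J3: bond 1 brought effort, rest push out)

β0 stroke at J2
β1 stroke at J3
β2 stroke at J1
β3 stroke at I1
β4 stroke at Sf1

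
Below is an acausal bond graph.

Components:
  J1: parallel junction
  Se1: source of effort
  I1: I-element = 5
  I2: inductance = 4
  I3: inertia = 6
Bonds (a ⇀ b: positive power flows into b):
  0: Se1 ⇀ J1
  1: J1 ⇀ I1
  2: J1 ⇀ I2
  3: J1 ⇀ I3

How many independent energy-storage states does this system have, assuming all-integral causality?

3  (I1, I2, I3 all integral)

β0 stroke at J1  (Se1: effort source, stroke at far end)
β1 stroke at I1  (J1: bond 0 brought effort, rest push out)
β2 stroke at I2  (0-jn J1 has e-setter on 0)
β3 stroke at I3  (0-jn J1 has e-setter on 0)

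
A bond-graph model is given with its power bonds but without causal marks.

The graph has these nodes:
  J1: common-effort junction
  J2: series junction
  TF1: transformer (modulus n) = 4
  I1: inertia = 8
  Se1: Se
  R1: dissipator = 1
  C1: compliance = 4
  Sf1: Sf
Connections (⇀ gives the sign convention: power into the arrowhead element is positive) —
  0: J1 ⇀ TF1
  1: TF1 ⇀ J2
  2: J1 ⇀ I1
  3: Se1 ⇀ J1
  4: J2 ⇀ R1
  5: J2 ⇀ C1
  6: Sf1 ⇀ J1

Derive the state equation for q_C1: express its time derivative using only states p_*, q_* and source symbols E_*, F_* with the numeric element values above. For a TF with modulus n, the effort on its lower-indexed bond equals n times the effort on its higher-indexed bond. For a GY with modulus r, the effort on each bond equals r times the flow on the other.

b3 |J1  (Se1 (Se) sets effort on bond)
b6 |Sf1  (Sf1 (Sf) sets flow on bond)
b0 |TF1  (0-jn J1 has e-setter on 3)
b2 |I1  (J1 effort already set via bond 3)
b1 |J2  (TF TF1: opposite of bond 0)
b5 |J2  (C1 outputs effort q/C1)
b4 |R1  (only one flow-in slot at J2)

dq_C1/dt = E_Se1/4 - q_C1/4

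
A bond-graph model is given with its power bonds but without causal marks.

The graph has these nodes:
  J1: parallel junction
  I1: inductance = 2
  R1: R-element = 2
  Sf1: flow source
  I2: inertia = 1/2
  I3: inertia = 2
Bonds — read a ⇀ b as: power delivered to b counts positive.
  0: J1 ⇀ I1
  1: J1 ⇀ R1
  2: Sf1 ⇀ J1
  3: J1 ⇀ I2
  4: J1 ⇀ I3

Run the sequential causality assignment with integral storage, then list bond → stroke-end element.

β0 stroke at I1
β1 stroke at J1
β2 stroke at Sf1
β3 stroke at I2
β4 stroke at I3

β2 |Sf1  (Sf1: flow source, stroke at near end)
β0 |I1  (I1 outputs flow p/I1)
β3 |I2  (I2 integral (f out))
β4 |I3  (I3 outputs flow p/I3)
β1 |J1  (J1 needs exactly one e-in)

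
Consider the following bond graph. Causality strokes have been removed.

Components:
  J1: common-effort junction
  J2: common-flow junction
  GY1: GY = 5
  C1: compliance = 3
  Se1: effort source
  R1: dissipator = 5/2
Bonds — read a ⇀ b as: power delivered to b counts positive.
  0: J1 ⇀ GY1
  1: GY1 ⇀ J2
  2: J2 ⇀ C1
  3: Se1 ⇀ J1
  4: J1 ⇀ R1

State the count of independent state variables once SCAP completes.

#3 →J1  (source Se1 imposes e)
#0 →GY1  (J1 effort already set via bond 3)
#4 →R1  (0-jn J1 has e-setter on 3)
#1 →GY1  (GY1 both-in/both-out from 0)
#2 →J2  (J2 flow already set via bond 1)

1  (C1 all integral)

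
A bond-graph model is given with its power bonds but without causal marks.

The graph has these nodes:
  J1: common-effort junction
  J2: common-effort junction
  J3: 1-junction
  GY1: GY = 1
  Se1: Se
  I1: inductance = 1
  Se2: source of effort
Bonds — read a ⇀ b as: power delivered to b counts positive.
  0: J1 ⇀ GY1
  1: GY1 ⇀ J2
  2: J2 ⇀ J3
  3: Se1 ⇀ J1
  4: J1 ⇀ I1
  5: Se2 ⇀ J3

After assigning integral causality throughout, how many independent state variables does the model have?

1  (I1 all integral)

b3 →J1  (Se1: effort source, stroke at far end)
b5 →J3  (Se2: effort source, stroke at far end)
b0 →GY1  (0-jn J1 has e-setter on 3)
b4 →I1  (common-e at J1 fixed by 3)
b2 →J2  (J3: last free bond brings flow in)
b1 →GY1  (GY GY1: same side as bond 0)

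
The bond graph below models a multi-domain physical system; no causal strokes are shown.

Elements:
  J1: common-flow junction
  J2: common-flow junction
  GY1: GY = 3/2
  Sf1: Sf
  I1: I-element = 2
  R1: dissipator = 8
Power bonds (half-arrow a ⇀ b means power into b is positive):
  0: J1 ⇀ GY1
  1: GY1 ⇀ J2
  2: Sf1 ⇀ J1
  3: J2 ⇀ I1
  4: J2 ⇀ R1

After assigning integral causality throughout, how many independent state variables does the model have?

β2 stroke→Sf1  (Sf1 fixes flow; stroke at Sf1)
β0 stroke→J1  (J1 flow already set via bond 2)
β1 stroke→J2  (GY GY1: same side as bond 0)
β3 stroke→I1  (I1 outputs flow p/I1)
β4 stroke→J2  (J2: bond 3 brought flow, rest push out)

1  (I1 all integral)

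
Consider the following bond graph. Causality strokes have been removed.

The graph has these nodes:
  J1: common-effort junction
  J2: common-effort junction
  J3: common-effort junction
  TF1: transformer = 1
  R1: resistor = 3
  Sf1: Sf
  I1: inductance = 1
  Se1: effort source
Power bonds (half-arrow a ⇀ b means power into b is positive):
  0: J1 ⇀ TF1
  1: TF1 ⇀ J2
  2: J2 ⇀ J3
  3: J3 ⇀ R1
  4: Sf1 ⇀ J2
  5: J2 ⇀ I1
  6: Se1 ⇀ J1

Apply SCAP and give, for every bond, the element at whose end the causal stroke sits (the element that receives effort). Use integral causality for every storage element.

β0 |TF1
β1 |J2
β2 |J3
β3 |R1
β4 |Sf1
β5 |I1
β6 |J1

bond 4 →Sf1  (Sf1 fixes flow; stroke at Sf1)
bond 6 →J1  (Se1 fixes effort; stroke away)
bond 0 →TF1  (common-e at J1 fixed by 6)
bond 1 →J2  (TF1: transformer flips bond 0)
bond 2 →J3  (common-e at J2 fixed by 1)
bond 5 →I1  (0-jn J2 has e-setter on 1)
bond 3 →R1  (0-jn J3 has e-setter on 2)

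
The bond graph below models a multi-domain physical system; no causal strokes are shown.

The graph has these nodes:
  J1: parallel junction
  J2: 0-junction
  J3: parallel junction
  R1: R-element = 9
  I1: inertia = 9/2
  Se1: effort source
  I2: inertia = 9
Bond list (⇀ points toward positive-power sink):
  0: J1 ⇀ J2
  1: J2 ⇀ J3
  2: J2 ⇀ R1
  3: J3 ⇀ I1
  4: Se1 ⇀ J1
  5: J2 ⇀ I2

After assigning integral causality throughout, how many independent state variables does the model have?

bond 4 stroke at J1  (source Se1 imposes e)
bond 0 stroke at J2  (common-e at J1 fixed by 4)
bond 1 stroke at J3  (common-e at J2 fixed by 0)
bond 2 stroke at R1  (0-jn J2 has e-setter on 0)
bond 5 stroke at I2  (J2 effort already set via bond 0)
bond 3 stroke at I1  (common-e at J3 fixed by 1)

2  (I1, I2 all integral)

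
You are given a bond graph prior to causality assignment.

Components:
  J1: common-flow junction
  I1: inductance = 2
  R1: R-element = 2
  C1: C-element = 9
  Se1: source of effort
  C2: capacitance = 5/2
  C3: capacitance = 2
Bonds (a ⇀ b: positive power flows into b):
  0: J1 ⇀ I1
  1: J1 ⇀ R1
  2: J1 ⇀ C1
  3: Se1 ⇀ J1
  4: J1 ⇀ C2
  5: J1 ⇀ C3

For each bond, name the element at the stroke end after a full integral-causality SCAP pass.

b3 stroke at J1  (Se1 (Se) sets effort on bond)
b0 stroke at I1  (I1 integral (f out))
b1 stroke at J1  (J1 flow already set via bond 0)
b2 stroke at J1  (1-jn J1 has f-setter on 0)
b4 stroke at J1  (1-jn J1 has f-setter on 0)
b5 stroke at J1  (common-f at J1 fixed by 0)

bond 0 stroke at I1
bond 1 stroke at J1
bond 2 stroke at J1
bond 3 stroke at J1
bond 4 stroke at J1
bond 5 stroke at J1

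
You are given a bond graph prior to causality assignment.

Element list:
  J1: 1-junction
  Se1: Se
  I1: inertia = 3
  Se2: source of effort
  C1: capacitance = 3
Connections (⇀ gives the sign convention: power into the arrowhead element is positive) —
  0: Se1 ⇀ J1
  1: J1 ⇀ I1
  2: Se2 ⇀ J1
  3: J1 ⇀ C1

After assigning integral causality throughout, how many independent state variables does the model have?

bond 0 |J1  (source Se1 imposes e)
bond 2 |J1  (Se2 (Se) sets effort on bond)
bond 1 |I1  (I1: I, integral causality)
bond 3 |J1  (common-f at J1 fixed by 1)

2  (C1, I1 all integral)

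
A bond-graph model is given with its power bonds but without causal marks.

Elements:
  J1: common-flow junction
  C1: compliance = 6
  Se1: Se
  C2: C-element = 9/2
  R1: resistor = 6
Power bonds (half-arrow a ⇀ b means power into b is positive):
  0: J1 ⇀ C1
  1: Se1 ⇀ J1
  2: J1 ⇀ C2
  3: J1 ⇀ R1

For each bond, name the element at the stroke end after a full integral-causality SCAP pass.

bond 1 stroke at J1  (Se1 (Se) sets effort on bond)
bond 0 stroke at J1  (C1 outputs effort q/C1)
bond 2 stroke at J1  (C2 integral (e out))
bond 3 stroke at R1  (closing 1-jn rule on J1)

β0 →J1
β1 →J1
β2 →J1
β3 →R1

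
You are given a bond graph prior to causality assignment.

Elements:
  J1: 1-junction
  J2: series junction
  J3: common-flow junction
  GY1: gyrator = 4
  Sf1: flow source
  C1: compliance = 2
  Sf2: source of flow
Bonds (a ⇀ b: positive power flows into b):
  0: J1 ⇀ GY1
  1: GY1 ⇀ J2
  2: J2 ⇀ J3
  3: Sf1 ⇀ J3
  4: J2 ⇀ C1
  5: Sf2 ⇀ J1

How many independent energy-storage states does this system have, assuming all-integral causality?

1  (C1 all integral)

β3 stroke at Sf1  (Sf1 (Sf) sets flow on bond)
β5 stroke at Sf2  (Sf2 (Sf) sets flow on bond)
β0 stroke at J1  (common-f at J1 fixed by 5)
β2 stroke at J3  (J3: bond 3 brought flow, rest push out)
β1 stroke at J2  (through GY1, causality inverts; strokes same side of GY1)
β4 stroke at J2  (J2 flow already set via bond 2)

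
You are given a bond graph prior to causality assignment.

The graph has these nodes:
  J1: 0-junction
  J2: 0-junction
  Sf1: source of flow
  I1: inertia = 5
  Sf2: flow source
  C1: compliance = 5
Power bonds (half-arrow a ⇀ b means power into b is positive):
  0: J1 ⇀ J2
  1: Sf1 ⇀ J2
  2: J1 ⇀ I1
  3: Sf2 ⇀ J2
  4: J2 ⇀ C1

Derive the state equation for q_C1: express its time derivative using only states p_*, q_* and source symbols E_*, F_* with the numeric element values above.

dq_C1/dt = F_Sf1 + F_Sf2 - p_I1/5

#1 |Sf1  (Sf1: flow source, stroke at near end)
#3 |Sf2  (Sf2 fixes flow; stroke at Sf2)
#2 |I1  (I1: I, integral causality)
#0 |J1  (only one effort-in slot at J1)
#4 |J2  (closing 0-jn rule on J2)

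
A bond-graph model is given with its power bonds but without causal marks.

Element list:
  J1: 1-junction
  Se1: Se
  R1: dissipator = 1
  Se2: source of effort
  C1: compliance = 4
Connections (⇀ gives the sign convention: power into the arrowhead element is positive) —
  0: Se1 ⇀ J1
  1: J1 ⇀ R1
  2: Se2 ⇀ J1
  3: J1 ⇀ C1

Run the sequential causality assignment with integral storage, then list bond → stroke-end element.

#0 →J1  (Se1 (Se) sets effort on bond)
#2 →J1  (Se2 (Se) sets effort on bond)
#3 →J1  (prefer integral on C1)
#1 →R1  (closing 1-jn rule on J1)

bond 0 stroke at J1
bond 1 stroke at R1
bond 2 stroke at J1
bond 3 stroke at J1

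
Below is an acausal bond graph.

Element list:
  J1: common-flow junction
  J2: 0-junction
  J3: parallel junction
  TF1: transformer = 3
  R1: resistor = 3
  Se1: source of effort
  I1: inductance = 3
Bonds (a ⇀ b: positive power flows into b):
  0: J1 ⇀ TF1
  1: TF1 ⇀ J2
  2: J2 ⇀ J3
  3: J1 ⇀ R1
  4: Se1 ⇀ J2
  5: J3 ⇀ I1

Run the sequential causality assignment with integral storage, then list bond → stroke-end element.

bond 4 stroke→J2  (Se1 fixes effort; stroke away)
bond 1 stroke→TF1  (J2: bond 4 brought effort, rest push out)
bond 2 stroke→J3  (J2: bond 4 brought effort, rest push out)
bond 5 stroke→I1  (J3 effort already set via bond 2)
bond 0 stroke→J1  (TF1: transformer flips bond 1)
bond 3 stroke→R1  (only one flow-in slot at J1)

b0 →J1
b1 →TF1
b2 →J3
b3 →R1
b4 →J2
b5 →I1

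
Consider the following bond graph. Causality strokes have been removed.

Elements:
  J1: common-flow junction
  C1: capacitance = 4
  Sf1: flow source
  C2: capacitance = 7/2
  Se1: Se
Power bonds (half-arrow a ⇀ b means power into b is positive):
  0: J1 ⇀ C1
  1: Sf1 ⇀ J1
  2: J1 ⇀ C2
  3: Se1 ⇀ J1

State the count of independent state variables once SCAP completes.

β1 →Sf1  (Sf1 (Sf) sets flow on bond)
β3 →J1  (Se1: effort source, stroke at far end)
β0 →J1  (common-f at J1 fixed by 1)
β2 →J1  (J1: bond 1 brought flow, rest push out)

2  (C1, C2 all integral)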